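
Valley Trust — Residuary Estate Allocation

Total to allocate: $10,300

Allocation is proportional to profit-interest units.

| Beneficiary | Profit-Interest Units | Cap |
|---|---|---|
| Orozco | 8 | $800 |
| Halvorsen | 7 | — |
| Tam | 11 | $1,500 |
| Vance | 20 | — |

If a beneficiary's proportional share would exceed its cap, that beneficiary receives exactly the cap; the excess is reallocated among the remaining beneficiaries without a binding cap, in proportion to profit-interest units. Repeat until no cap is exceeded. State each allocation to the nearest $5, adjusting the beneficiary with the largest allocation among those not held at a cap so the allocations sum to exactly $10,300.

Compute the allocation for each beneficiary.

Orozco: $800 · Halvorsen: $2,075 · Tam: $1,500 · Vance: $5,925

Sum of profit-interest units: 46.
Unconstrained shares: Orozco 1,791.30; Halvorsen 1,567.39; Tam 2,463.04; Vance 4,478.26.
Capped: Orozco ($800), Tam ($1,500); residual $8,000 reallocated over remaining profit-interest units 27.
Redistributed shares: Halvorsen 2,074.07 → $2,075; Vance 5,925.93 → $5,925.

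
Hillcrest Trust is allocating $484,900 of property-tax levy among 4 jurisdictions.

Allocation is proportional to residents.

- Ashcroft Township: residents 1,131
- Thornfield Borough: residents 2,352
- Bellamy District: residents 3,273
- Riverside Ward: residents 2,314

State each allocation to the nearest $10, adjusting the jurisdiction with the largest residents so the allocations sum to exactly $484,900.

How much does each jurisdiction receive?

Ashcroft Township: $60,470 | Thornfield Borough: $125,740 | Bellamy District: $174,980 | Riverside Ward: $123,710

Sum of residents: 1,131 + 2,352 + 3,273 + 2,314 = 9,070.
Unrounded shares: Ashcroft Township 60,465.48; Thornfield Borough 125,742.54; Bellamy District 174,981.00; Riverside Ward 123,710.98.
Rounded to nearest $10: Ashcroft Township $60,470; Thornfield Borough $125,740; Bellamy District $174,980; Riverside Ward $123,710. Sum = $484,900.
No rounding difference to absorb.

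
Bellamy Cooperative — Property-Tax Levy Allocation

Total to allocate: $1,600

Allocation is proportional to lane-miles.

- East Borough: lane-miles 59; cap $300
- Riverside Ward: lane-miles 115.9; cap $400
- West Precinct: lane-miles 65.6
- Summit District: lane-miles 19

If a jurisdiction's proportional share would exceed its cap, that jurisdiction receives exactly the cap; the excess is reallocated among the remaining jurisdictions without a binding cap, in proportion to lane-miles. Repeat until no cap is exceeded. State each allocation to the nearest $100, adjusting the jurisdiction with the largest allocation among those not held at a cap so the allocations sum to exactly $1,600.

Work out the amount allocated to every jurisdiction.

Sum of lane-miles: 259.5.
Unconstrained shares: East Borough 363.78; Riverside Ward 714.61; West Precinct 404.47; Summit District 117.15.
Cap binds for East Borough ($300), Riverside Ward ($400); remaining pool $900 reallocated over remaining lane-miles 84.6.
Redistributed shares: West Precinct 697.87 → $700; Summit District 202.13 → $200.

East Borough: $300 | Riverside Ward: $400 | West Precinct: $700 | Summit District: $200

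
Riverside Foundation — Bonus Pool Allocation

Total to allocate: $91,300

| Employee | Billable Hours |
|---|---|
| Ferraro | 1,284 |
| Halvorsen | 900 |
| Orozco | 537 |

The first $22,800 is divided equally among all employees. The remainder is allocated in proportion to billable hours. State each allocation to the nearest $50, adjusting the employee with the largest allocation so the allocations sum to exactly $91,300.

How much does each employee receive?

Ferraro: $39,950 · Halvorsen: $30,250 · Orozco: $21,100

First tranche $22,800 split equally: $7,600 each.
Remainder $68,500 by billable hours (total 2,721): Ferraro 32,324.15 → $32,300; Halvorsen 22,657.11 → $22,650; Orozco 13,518.74 → $13,500.
Rounding difference +$50 on remainder applied to Ferraro.
Totals: Ferraro $7,600 + $32,350 = $39,950; Halvorsen $7,600 + $22,650 = $30,250; Orozco $7,600 + $13,500 = $21,100.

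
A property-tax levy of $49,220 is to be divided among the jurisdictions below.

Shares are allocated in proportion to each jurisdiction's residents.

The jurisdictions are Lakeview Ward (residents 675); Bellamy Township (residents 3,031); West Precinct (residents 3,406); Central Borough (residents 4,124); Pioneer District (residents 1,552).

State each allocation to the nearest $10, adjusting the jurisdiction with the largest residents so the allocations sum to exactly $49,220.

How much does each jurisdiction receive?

Combined residents = 675 + 3,031 + 3,406 + 4,124 + 1,552 = 12,788.
Unrounded shares: Lakeview Ward 2,598.02; Bellamy Township 11,666.08; West Precinct 13,109.42; Central Borough 15,872.95; Pioneer District 5,973.53.
Rounded to nearest $10: Lakeview Ward $2,600; Bellamy Township $11,670; West Precinct $13,110; Central Borough $15,870; Pioneer District $5,970. Sum = $49,220.
No rounding difference to absorb.

Lakeview Ward: $2,600; Bellamy Township: $11,670; West Precinct: $13,110; Central Borough: $15,870; Pioneer District: $5,970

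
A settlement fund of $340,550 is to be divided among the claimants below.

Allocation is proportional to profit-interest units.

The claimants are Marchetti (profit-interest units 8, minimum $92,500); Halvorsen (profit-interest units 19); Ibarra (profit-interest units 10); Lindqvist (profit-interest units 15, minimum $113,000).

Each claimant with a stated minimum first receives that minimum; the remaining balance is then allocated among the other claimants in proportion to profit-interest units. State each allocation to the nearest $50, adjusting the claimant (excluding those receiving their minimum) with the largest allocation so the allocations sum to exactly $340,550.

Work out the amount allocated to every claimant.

Guaranteed amounts: Marchetti $92,500; Lindqvist $113,000. Balance $135,050.
Balance split over remaining profit-interest units 29: Halvorsen 88,481.03 → $88,500; Ibarra 46,568.97 → $46,550.

Marchetti: $92,500 | Halvorsen: $88,500 | Ibarra: $46,550 | Lindqvist: $113,000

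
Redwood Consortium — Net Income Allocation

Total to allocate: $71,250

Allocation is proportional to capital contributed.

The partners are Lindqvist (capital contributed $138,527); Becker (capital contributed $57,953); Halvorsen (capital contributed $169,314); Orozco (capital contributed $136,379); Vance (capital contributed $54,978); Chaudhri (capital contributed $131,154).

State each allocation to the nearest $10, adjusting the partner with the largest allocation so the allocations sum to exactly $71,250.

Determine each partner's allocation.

Combined capital contributed = 688,305.
Unrounded shares: Lindqvist 138,527/688,305 × $71,250 = 14,339.64; Becker 57,953/688,305 × $71,250 = 5,999.01; Halvorsen 169,314/688,305 × $71,250 = 17,526.57; Orozco 136,379/688,305 × $71,250 = 14,117.29; Vance 54,978/688,305 × $71,250 = 5,691.06; Chaudhri 131,154/688,305 × $71,250 = 13,576.43.
After rounding ($10): Lindqvist $14,340; Becker $6,000; Halvorsen $17,530; Orozco $14,120; Vance $5,690; Chaudhri $13,580. Sum = $71,260.
Difference $71,250 − $71,260 = −$10 applied to largest allocation (Halvorsen): Halvorsen becomes $17,520.

Lindqvist: $14,340 · Becker: $6,000 · Halvorsen: $17,520 · Orozco: $14,120 · Vance: $5,690 · Chaudhri: $13,580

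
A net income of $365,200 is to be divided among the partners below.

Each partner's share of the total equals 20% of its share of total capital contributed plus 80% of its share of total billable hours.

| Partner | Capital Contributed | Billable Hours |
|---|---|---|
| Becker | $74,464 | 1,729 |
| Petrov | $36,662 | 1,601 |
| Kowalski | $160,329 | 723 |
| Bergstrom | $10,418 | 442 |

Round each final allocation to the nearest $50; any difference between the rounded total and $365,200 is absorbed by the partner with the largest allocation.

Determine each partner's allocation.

Totals — capital contributed 281,873, billable hours 4,495.
Composite weights (20% capital contributed + 80% billable hours): Becker 0.3606; Petrov 0.3110; Kowalski 0.2424; Bergstrom 0.0861.
Pro-rata amounts: Becker 131,674.62; Petrov 113,559.65; Kowalski 88,537.65; Bergstrom 31,428.08.
At nearest $50: Becker $131,650; Petrov $113,550; Kowalski $88,550; Bergstrom $31,450. Sum = $365,200.
Rounded total matches; no reconciliation needed.

Becker: $131,650 · Petrov: $113,550 · Kowalski: $88,550 · Bergstrom: $31,450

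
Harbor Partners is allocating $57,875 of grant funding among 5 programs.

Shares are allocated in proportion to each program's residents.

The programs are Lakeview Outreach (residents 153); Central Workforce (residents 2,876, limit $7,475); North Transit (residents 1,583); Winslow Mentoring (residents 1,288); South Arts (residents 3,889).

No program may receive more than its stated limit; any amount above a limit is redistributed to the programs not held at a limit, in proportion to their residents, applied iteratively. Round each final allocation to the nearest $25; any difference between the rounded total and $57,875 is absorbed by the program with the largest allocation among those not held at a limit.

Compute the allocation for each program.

Lakeview Outreach: $1,125 | Central Workforce: $7,475 | North Transit: $11,550 | Winslow Mentoring: $9,400 | South Arts: $28,325

Combined residents = 9,789.
Proportional shares (ignoring caps): Lakeview Outreach 904.57; Central Workforce 17,003.63; North Transit 9,359.09; Winslow Mentoring 7,614.98; South Arts 22,992.73.
Capped: Central Workforce ($7,475); remaining pool $50,400 reallocated over remaining residents 6,913.
Redistributed shares: Lakeview Outreach 1,115.46 → $1,125; North Transit 11,541.04 → $11,550; Winslow Mentoring 9,390.31 → $9,400; South Arts 28,353.19 → $28,350.
Rounding difference −$25 applied to South Arts → $28,325.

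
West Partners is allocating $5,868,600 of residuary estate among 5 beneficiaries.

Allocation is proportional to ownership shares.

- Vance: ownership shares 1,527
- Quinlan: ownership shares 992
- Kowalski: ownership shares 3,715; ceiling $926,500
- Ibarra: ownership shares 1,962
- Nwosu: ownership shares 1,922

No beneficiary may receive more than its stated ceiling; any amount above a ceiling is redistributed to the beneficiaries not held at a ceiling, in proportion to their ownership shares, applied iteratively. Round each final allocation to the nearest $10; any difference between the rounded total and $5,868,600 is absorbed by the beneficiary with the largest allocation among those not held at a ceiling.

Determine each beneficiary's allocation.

Ownership shares total: 10,118.
Unconstrained shares: Vance 885,684.15; Quinlan 575,375.69; Kowalski 2,154,758.75; Ibarra 1,137,991.03; Nwosu 1,114,790.39.
Held at cap: Kowalski ($926,500); balance $4,942,100 reallocated over remaining ownership shares 6,403.
Redistributed shares: Vance 1,178,601.70 → $1,178,600; Quinlan 765,666.59 → $765,670; Ibarra 1,514,352.68 → $1,514,350; Nwosu 1,483,479.03 → $1,483,480.

Vance: $1,178,600 | Quinlan: $765,670 | Kowalski: $926,500 | Ibarra: $1,514,350 | Nwosu: $1,483,480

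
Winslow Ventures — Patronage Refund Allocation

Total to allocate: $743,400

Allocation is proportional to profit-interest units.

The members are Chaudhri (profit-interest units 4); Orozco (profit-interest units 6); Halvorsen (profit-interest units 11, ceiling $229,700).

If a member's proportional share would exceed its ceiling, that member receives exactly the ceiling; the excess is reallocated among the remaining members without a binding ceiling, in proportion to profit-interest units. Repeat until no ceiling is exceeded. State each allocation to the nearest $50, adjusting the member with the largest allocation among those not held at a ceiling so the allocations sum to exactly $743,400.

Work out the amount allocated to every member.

Chaudhri: $205,500; Orozco: $308,200; Halvorsen: $229,700

Combined profit-interest units = 21.
Unconstrained shares: Chaudhri 141,600.00; Orozco 212,400.00; Halvorsen 389,400.00.
Held at cap: Halvorsen ($229,700); residual $513,700 reallocated over remaining profit-interest units 10.
Remaining shares: Chaudhri 205,480.00 → $205,500; Orozco 308,220.00 → $308,200.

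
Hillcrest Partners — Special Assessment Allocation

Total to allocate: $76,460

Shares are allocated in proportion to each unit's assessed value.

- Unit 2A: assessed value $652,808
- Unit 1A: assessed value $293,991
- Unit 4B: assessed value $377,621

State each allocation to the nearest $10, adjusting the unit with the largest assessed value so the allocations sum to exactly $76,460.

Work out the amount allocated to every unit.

Unit 2A: $37,690 | Unit 1A: $16,970 | Unit 4B: $21,800

Assessed value total: 652,808 + 293,991 + 377,621 = 1,324,420.
Pro-rata amounts: Unit 2A 37,687.21; Unit 1A 16,972.37; Unit 4B 21,800.41.
Rounded to nearest $10: Unit 2A $37,690; Unit 1A $16,970; Unit 4B $21,800. Sum = $76,460.
Rounded total matches; no reconciliation needed.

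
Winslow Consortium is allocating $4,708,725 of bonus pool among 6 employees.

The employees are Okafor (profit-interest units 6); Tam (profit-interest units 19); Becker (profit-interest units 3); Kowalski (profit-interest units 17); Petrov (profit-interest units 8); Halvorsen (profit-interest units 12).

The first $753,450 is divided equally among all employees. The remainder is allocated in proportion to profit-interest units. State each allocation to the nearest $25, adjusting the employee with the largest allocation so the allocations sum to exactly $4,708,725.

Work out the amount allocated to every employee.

$753,450 shared equally gives $125,575 per employee.
Remainder $3,955,275 by profit-interest units (total 65): Okafor 365,102.31 → $365,100; Tam 1,156,157.31 → $1,156,150; Becker 182,551.15 → $182,550; Kowalski 1,034,456.54 → $1,034,450; Petrov 486,803.08 → $486,800; Halvorsen 730,204.62 → $730,200.
Rounding difference +$25 on remainder applied to Tam.
Totals: Okafor $125,575 + $365,100 = $490,675; Tam $125,575 + $1,156,175 = $1,281,750; Becker $125,575 + $182,550 = $308,125; Kowalski $125,575 + $1,034,450 = $1,160,025; Petrov $125,575 + $486,800 = $612,375; Halvorsen $125,575 + $730,200 = $855,775.

Okafor: $490,675 | Tam: $1,281,750 | Becker: $308,125 | Kowalski: $1,160,025 | Petrov: $612,375 | Halvorsen: $855,775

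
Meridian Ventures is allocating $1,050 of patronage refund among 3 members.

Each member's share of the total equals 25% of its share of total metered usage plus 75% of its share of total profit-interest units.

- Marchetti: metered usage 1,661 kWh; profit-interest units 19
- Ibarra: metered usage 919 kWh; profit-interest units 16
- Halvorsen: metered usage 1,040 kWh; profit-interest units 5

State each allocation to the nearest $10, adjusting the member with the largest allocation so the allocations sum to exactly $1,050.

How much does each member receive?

Totals — metered usage 3,620, profit-interest units 40.
Composite weights (25% metered usage + 75% profit-interest units): Marchetti 0.4710; Ibarra 0.3635; Halvorsen 0.1656.
Raw shares: Marchetti 494.51; Ibarra 381.64; Halvorsen 173.85.
At nearest $10: Marchetti $490; Ibarra $380; Halvorsen $170. Sum = $1,040.
Difference $1,050 − $1,040 = +$10 applied to largest allocation (Marchetti): Marchetti becomes $500.

Marchetti: $500 | Ibarra: $380 | Halvorsen: $170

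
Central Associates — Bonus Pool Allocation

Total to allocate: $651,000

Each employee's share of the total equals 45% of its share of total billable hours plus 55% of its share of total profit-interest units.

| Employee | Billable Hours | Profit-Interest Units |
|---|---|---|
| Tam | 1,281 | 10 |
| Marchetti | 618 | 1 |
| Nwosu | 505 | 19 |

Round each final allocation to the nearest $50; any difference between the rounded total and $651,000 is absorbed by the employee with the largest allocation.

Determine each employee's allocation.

Tam: $275,450; Marchetti: $87,250; Nwosu: $288,300

Billable hours total 2,404; profit-interest units total 30.
Blended shares (45% billable hours + 55% profit-interest units): Tam 0.4231; Marchetti 0.1340; Nwosu 0.4429.
Pro-rata amounts: Tam 275,451.89; Marchetti 87,244.11; Nwosu 288,304.00.
Rounded to nearest $50: Tam $275,450; Marchetti $87,250; Nwosu $288,300. Sum = $651,000.
Sum already equals the total — no adjustment.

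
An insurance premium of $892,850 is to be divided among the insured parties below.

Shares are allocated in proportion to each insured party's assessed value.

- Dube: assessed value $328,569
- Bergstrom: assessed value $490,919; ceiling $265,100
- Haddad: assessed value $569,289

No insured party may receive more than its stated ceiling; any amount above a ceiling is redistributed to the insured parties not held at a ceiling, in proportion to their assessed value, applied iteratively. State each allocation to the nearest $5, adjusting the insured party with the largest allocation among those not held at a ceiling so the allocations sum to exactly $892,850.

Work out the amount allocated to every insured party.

Total assessed value = 1,388,777.
Pro-rata shares before constraints: Dube 211,238.26; Bergstrom 315,613.69; Haddad 365,998.06.
Capped: Bergstrom ($265,100); remaining pool $627,750 reallocated over remaining assessed value 897,858.
Remaining shares: Dube 229,723.62 → $229,725; Haddad 398,026.38 → $398,025.

Dube: $229,725 | Bergstrom: $265,100 | Haddad: $398,025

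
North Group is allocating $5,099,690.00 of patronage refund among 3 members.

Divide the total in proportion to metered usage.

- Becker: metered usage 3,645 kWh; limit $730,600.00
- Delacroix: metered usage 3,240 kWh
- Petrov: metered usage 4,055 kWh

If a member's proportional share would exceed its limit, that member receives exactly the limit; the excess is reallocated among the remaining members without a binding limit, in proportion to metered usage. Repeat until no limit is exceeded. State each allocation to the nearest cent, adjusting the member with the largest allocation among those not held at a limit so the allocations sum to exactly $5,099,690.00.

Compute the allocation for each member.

Total metered usage = 10,940.
Pro-rata shares before constraints: Becker 1,699,119.7486; Delacroix 1,510,328.6654; Petrov 1,890,241.5859.
Capped: Becker ($730,600.00); residual $4,369,090.00 reallocated over remaining metered usage 7,295.
Shares after redistribution: Delacroix 1,940,486.8540 → $1,940,486.85; Petrov 2,428,603.1460 → $2,428,603.15.

Becker: $730,600.00 | Delacroix: $1,940,486.85 | Petrov: $2,428,603.15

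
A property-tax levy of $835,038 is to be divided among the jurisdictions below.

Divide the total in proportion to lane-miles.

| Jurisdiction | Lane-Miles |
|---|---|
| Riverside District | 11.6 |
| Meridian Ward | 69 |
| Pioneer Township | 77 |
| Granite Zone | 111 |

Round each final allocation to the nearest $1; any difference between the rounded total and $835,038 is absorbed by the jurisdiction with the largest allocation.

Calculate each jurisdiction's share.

Sum of lane-miles: 268.6.
Pro-rata amounts: Riverside District 11.6/268.6 × $835,038 = 36,062.70; Meridian Ward 69/268.6 × $835,038 = 214,510.88; Pioneer Township 77/268.6 × $835,038 = 239,381.71; Granite Zone 111/268.6 × $835,038 = 345,082.72.
Rounded to nearest $1: Riverside District $36,063; Meridian Ward $214,511; Pioneer Township $239,382; Granite Zone $345,083. Sum = $835,039.
Difference $835,038 − $835,039 = −$1 applied to largest allocation (Granite Zone): Granite Zone becomes $345,082.

Riverside District: $36,063; Meridian Ward: $214,511; Pioneer Township: $239,382; Granite Zone: $345,082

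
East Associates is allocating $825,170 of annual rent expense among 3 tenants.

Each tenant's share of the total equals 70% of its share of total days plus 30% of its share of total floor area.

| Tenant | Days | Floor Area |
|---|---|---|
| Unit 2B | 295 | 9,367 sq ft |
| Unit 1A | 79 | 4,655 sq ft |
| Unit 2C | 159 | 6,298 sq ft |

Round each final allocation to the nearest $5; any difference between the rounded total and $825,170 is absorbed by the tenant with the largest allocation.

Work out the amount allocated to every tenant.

Unit 2B: $433,810; Unit 1A: $142,325; Unit 2C: $249,035

Days total 533; floor area total 20,320.
Combined weights (70% days + 30% floor area): Unit 2B 0.5257; Unit 1A 0.1725; Unit 2C 0.3018.
Proportional shares: Unit 2B 433,809.99; Unit 1A 142,323.46; Unit 2C 249,036.55.
After rounding ($5): Unit 2B $433,810; Unit 1A $142,325; Unit 2C $249,035. Sum = $825,170.
No rounding difference to absorb.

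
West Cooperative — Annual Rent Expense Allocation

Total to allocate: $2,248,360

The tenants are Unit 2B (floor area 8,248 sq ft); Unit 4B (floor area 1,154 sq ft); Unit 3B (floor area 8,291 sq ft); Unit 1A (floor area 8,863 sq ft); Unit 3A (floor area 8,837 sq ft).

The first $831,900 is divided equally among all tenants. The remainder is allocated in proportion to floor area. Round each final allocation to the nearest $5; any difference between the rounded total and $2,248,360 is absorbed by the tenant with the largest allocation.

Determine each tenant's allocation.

First tranche $831,900 split equally: $166,380 each.
Remainder $1,416,460 by floor area (total 35,393): Unit 2B 330,092.45 → $330,090; Unit 4B 46,184.13 → $46,185; Unit 3B 331,813.35 → $331,815; Unit 1A 354,705.31 → $354,705; Unit 3A 353,664.76 → $353,665.
Totals: Unit 2B $166,380 + $330,090 = $496,470; Unit 4B $166,380 + $46,185 = $212,565; Unit 3B $166,380 + $331,815 = $498,195; Unit 1A $166,380 + $354,705 = $521,085; Unit 3A $166,380 + $353,665 = $520,045.

Unit 2B: $496,470 · Unit 4B: $212,565 · Unit 3B: $498,195 · Unit 1A: $521,085 · Unit 3A: $520,045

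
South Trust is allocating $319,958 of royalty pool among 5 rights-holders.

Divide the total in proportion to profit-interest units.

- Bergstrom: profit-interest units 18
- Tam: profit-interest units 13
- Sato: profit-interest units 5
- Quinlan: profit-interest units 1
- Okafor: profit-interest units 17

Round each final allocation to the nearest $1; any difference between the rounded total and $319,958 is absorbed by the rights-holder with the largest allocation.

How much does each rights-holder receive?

Bergstrom: $106,652 | Tam: $77,027 | Sato: $29,626 | Quinlan: $5,925 | Okafor: $100,728

Sum of profit-interest units: 54.
Unrounded shares: Bergstrom 18/54 × $319,958 = 106,652.67; Tam 13/54 × $319,958 = 77,026.93; Sato 5/54 × $319,958 = 29,625.74; Quinlan 1/54 × $319,958 = 5,925.15; Okafor 17/54 × $319,958 = 100,727.52.
Rounded to nearest $1: Bergstrom $106,653; Tam $77,027; Sato $29,626; Quinlan $5,925; Okafor $100,728. Sum = $319,959.
Difference $319,958 − $319,959 = −$1 applied to largest allocation (Bergstrom): Bergstrom becomes $106,652.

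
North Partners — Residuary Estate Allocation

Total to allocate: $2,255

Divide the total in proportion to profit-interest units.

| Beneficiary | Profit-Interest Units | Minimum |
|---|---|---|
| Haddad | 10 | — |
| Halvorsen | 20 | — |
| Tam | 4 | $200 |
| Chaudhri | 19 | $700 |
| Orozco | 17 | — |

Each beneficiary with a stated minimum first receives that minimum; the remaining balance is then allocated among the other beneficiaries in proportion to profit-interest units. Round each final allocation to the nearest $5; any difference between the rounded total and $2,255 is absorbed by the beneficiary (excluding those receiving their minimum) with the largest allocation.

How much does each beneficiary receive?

Haddad: $290 | Halvorsen: $575 | Tam: $200 | Chaudhri: $700 | Orozco: $490

Fund the minimums — Tam $200; Chaudhri $700. Residual $1,355.
Residual split over remaining profit-interest units 47: Haddad 288.30 → $290; Halvorsen 576.60 → $575; Orozco 490.11 → $490.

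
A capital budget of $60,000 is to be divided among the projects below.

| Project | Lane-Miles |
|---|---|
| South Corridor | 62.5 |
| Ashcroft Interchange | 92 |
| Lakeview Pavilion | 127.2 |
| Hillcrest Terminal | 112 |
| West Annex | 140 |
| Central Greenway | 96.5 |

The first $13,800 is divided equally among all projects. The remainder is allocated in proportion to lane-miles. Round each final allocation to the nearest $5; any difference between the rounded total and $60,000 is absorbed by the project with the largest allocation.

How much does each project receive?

South Corridor: $6,880; Ashcroft Interchange: $9,045; Lakeview Pavilion: $11,625; Hillcrest Terminal: $10,510; West Annex: $12,565; Central Greenway: $9,375

$13,800 shared equally gives $2,300 per project.
Remainder $46,200 by lane-miles (total 630.2): South Corridor 4,581.88 → $4,580; Ashcroft Interchange 6,744.53 → $6,745; Lakeview Pavilion 9,325.04 → $9,325; Hillcrest Terminal 8,210.73 → $8,210; West Annex 10,263.41 → $10,265; Central Greenway 7,074.42 → $7,075.
Totals: South Corridor $2,300 + $4,580 = $6,880; Ashcroft Interchange $2,300 + $6,745 = $9,045; Lakeview Pavilion $2,300 + $9,325 = $11,625; Hillcrest Terminal $2,300 + $8,210 = $10,510; West Annex $2,300 + $10,265 = $12,565; Central Greenway $2,300 + $7,075 = $9,375.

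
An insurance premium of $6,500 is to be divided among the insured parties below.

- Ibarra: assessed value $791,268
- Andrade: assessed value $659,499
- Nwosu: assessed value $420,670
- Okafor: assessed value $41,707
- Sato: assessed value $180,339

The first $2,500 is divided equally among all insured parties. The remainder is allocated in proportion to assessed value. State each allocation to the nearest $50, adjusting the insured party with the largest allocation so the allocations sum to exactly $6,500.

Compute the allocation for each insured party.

Ibarra: $2,000; Andrade: $1,750; Nwosu: $1,300; Okafor: $600; Sato: $850

$2,500 shared equally gives $500 per insured party.
Remainder $4,000 by assessed value (total 2,093,483): Ibarra 1,511.87 → $1,500; Andrade 1,260.10 → $1,250; Nwosu 803.77 → $800; Okafor 79.69 → $100; Sato 344.57 → $350.
Totals: Ibarra $500 + $1,500 = $2,000; Andrade $500 + $1,250 = $1,750; Nwosu $500 + $800 = $1,300; Okafor $500 + $100 = $600; Sato $500 + $350 = $850.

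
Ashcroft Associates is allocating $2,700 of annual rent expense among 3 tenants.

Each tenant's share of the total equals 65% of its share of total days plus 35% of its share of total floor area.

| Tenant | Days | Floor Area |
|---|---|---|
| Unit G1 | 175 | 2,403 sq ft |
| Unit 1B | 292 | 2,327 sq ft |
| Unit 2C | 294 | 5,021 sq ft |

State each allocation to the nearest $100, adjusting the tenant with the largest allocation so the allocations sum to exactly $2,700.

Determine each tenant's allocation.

Unit G1: $600 · Unit 1B: $900 · Unit 2C: $1,200

Days total 761; floor area total 9,751.
Blended shares (65% days + 35% floor area): Unit G1 0.2357; Unit 1B 0.3329; Unit 2C 0.4313.
Raw shares: Unit G1 636.46; Unit 1B 898.92; Unit 2C 1,164.62.
Rounded to nearest $100: Unit G1 $600; Unit 1B $900; Unit 2C $1,200. Sum = $2,700.
Rounded total matches; no reconciliation needed.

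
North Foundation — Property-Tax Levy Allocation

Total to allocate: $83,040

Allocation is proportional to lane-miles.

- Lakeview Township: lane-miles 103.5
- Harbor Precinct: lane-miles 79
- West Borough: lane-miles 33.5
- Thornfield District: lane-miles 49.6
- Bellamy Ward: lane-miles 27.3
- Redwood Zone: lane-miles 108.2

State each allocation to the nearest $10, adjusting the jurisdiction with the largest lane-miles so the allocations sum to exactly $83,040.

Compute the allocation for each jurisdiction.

Lakeview Township: $21,430 | Harbor Precinct: $16,360 | West Borough: $6,940 | Thornfield District: $10,270 | Bellamy Ward: $5,650 | Redwood Zone: $22,390

Combined lane-miles = 401.1.
Unrounded shares: Lakeview Township 103.5/401.1 × $83,040 = 21,427.67; Harbor Precinct 79/401.1 × $83,040 = 16,355.42; West Borough 33.5/401.1 × $83,040 = 6,935.53; Thornfield District 49.6/401.1 × $83,040 = 10,268.72; Bellamy Ward 27.3/401.1 × $83,040 = 5,651.94; Redwood Zone 108.2/401.1 × $83,040 = 22,400.72.
Rounded to nearest $10: Lakeview Township $21,430; Harbor Precinct $16,360; West Borough $6,940; Thornfield District $10,270; Bellamy Ward $5,650; Redwood Zone $22,400. Sum = $83,050.
Difference $83,040 − $83,050 = −$10 applied to largest lane-miles (Redwood Zone): Redwood Zone becomes $22,390.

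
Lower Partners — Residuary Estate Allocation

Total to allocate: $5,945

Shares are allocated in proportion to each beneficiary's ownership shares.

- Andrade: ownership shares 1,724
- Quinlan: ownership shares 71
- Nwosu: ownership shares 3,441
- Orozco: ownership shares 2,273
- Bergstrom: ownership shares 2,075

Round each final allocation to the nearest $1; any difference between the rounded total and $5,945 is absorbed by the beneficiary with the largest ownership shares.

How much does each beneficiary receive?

Ownership shares total: 9,584.
Raw shares: Andrade 1,724/9,584 × $5,945 = 1,069.41; Quinlan 71/9,584 × $5,945 = 44.04; Nwosu 3,441/9,584 × $5,945 = 2,134.47; Orozco 2,273/9,584 × $5,945 = 1,409.95; Bergstrom 2,075/9,584 × $5,945 = 1,287.13.
At nearest $1: Andrade $1,069; Quinlan $44; Nwosu $2,134; Orozco $1,410; Bergstrom $1,287. Sum = $5,944.
Difference $5,945 − $5,944 = +$1 applied to largest ownership shares (Nwosu): Nwosu becomes $2,135.

Andrade: $1,069 | Quinlan: $44 | Nwosu: $2,135 | Orozco: $1,410 | Bergstrom: $1,287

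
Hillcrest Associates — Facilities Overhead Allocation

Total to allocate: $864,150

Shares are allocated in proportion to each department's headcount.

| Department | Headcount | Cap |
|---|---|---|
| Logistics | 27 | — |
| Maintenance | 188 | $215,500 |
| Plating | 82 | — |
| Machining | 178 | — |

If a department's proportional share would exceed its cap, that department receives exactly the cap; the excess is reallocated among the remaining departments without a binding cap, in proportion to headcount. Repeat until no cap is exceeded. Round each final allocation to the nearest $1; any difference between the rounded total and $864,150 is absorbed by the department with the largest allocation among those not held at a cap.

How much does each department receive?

Combined headcount = 475.
Proportional shares (ignoring caps): Logistics 49,120.11; Maintenance 342,021.47; Plating 149,179.58; Machining 323,828.84.
Held at cap: Maintenance ($215,500); balance $648,650 reallocated over remaining headcount 287.
Shares after redistribution: Logistics 61,022.82 → $61,023; Plating 185,328.57 → $185,329; Machining 402,298.61 → $402,299.
Rounding difference −$1 applied to Machining → $402,298.

Logistics: $61,023 · Maintenance: $215,500 · Plating: $185,329 · Machining: $402,298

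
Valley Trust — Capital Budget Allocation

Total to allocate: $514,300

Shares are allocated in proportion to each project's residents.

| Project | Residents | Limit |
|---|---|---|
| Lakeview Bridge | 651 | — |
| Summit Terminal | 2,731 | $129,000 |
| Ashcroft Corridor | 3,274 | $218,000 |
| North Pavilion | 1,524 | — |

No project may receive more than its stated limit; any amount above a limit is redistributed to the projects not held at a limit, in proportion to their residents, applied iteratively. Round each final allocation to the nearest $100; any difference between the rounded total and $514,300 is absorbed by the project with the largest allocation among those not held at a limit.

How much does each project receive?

Sum of residents: 8,180.
Pro-rata shares before constraints: Lakeview Bridge 40,930.23; Summit Terminal 171,705.78; Ashcroft Corridor 205,845.75; North Pavilion 95,818.24.
Cap binds for Summit Terminal ($129,000); residual $385,300 reallocated over remaining residents 5,449.
Cap binds for Ashcroft Corridor ($218,000); residual $167,300 reallocated over remaining residents 2,175.
Remaining shares: Lakeview Bridge 50,074.62 → $50,100; North Pavilion 117,225.38 → $117,200.

Lakeview Bridge: $50,100 · Summit Terminal: $129,000 · Ashcroft Corridor: $218,000 · North Pavilion: $117,200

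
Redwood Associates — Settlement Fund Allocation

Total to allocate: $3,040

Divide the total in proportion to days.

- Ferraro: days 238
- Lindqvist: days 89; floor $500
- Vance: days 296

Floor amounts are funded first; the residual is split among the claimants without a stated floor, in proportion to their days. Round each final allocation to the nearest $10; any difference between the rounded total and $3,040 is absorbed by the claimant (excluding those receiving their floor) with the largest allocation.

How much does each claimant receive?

Minimums first: Lindqvist $500. Balance $2,540.
Balance split over remaining days 534: Ferraro 1,132.06 → $1,130; Vance 1,407.94 → $1,410.

Ferraro: $1,130 | Lindqvist: $500 | Vance: $1,410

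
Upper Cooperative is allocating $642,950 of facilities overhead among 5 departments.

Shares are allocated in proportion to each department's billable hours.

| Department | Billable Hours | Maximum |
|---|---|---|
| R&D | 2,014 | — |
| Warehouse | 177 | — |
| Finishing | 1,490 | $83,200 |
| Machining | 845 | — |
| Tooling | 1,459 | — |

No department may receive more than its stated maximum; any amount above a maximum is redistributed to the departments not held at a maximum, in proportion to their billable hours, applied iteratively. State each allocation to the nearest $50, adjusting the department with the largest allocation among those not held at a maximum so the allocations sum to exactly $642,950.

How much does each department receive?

R&D: $250,750; Warehouse: $22,050; Finishing: $83,200; Machining: $105,250; Tooling: $181,700

Total billable hours = 5,985.
Unconstrained shares: R&D 216,357.78; Warehouse 19,014.56; Finishing 160,066.08; Machining 90,775.73; Tooling 156,735.85.
Cap binds for Finishing ($83,200); remaining pool $559,750 reallocated over remaining billable hours 4,495.
Remaining shares: R&D 250,797.89 → $250,800; Warehouse 22,041.32 → $22,050; Machining 105,225.53 → $105,250; Tooling 181,685.26 → $181,700.
Rounding difference −$50 applied to R&D → $250,750.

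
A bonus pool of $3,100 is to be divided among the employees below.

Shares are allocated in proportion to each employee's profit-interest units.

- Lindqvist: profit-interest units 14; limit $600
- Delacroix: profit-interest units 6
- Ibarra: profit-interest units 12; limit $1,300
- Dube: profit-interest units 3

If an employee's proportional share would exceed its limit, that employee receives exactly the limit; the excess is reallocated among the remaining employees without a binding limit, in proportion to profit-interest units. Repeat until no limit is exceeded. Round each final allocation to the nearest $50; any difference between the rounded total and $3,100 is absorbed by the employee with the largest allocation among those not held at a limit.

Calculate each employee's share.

Sum of profit-interest units: 35.
Pro-rata shares before constraints: Lindqvist 1,240.00; Delacroix 531.43; Ibarra 1,062.86; Dube 265.71.
Held at cap: Lindqvist ($600); remaining pool $2,500 reallocated over remaining profit-interest units 21.
Held at cap: Ibarra ($1,300); remaining pool $1,200 reallocated over remaining profit-interest units 9.
Redistributed shares: Delacroix 800.00 → $800; Dube 400.00 → $400.

Lindqvist: $600; Delacroix: $800; Ibarra: $1,300; Dube: $400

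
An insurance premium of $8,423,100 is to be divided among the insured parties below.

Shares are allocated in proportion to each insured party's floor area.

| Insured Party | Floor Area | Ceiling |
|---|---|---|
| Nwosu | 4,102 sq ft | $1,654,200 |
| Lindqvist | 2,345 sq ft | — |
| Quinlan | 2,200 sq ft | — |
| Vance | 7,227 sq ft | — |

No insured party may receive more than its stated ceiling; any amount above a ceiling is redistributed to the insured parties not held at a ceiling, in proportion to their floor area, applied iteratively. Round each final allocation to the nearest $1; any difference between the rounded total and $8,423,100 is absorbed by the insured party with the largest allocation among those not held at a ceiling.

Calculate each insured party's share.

Nwosu: $1,654,200 · Lindqvist: $1,348,375 · Quinlan: $1,265,000 · Vance: $4,155,525

Floor area total: 15,874.
Pro-rata shares before constraints: Nwosu 2,176,613.09; Lindqvist 1,244,309.53; Quinlan 1,167,369.28; Vance 3,834,808.09.
Held at cap: Nwosu ($1,654,200); residual $6,768,900 reallocated over remaining floor area 11,772.
Redistributed shares: Lindqvist 1,348,375.00 → $1,348,375; Quinlan 1,265,000.00 → $1,265,000; Vance 4,155,525.00 → $4,155,525.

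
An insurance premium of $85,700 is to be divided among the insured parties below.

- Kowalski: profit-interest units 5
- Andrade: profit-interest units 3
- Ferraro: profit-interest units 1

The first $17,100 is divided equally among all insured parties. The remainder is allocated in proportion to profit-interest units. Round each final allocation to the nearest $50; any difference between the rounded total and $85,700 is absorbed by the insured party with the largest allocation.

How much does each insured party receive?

$17,100 shared equally gives $5,700 per insured party.
Remainder $68,600 by profit-interest units (total 9): Kowalski 38,111.11 → $38,100; Andrade 22,866.67 → $22,850; Ferraro 7,622.22 → $7,600.
Rounding difference +$50 on remainder applied to Kowalski.
Totals: Kowalski $5,700 + $38,150 = $43,850; Andrade $5,700 + $22,850 = $28,550; Ferraro $5,700 + $7,600 = $13,300.

Kowalski: $43,850 · Andrade: $28,550 · Ferraro: $13,300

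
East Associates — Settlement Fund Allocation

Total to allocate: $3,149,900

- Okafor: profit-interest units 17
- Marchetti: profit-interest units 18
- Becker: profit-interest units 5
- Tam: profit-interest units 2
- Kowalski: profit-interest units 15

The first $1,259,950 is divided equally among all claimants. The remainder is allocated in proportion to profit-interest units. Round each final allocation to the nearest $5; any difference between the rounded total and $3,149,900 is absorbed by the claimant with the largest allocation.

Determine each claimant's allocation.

Okafor: $815,660; Marchetti: $848,815; Becker: $417,775; Tam: $318,305; Kowalski: $749,345

First tranche $1,259,950 split equally: $251,990 each.
Remainder $1,889,950 by profit-interest units (total 57): Okafor 563,669.30 → $563,670; Marchetti 596,826.32 → $596,825; Becker 165,785.09 → $165,785; Tam 66,314.04 → $66,315; Kowalski 497,355.26 → $497,355.
Totals: Okafor $251,990 + $563,670 = $815,660; Marchetti $251,990 + $596,825 = $848,815; Becker $251,990 + $165,785 = $417,775; Tam $251,990 + $66,315 = $318,305; Kowalski $251,990 + $497,355 = $749,345.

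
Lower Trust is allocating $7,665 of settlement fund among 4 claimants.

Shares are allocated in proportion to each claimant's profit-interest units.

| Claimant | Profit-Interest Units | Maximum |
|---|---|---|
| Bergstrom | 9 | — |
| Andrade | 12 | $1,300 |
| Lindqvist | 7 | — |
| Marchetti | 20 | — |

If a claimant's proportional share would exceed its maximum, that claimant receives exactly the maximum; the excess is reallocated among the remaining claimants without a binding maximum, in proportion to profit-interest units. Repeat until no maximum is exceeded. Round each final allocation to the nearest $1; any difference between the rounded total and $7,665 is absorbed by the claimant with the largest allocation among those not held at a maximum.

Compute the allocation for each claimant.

Bergstrom: $1,591 | Andrade: $1,300 | Lindqvist: $1,238 | Marchetti: $3,536

Combined profit-interest units = 48.
Unconstrained shares: Bergstrom 1,437.19; Andrade 1,916.25; Lindqvist 1,117.81; Marchetti 3,193.75.
Cap binds for Andrade ($1,300); remaining pool $6,365 reallocated over remaining profit-interest units 36.
Shares after redistribution: Bergstrom 1,591.25 → $1,591; Lindqvist 1,237.64 → $1,238; Marchetti 3,536.11 → $3,536.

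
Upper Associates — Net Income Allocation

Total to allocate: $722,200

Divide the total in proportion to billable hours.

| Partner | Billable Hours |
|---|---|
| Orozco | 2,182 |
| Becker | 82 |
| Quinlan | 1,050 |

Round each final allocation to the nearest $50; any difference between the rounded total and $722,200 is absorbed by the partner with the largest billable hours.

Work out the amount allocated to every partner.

Orozco: $475,550 · Becker: $17,850 · Quinlan: $228,800

Sum of billable hours: 2,182 + 82 + 1,050 = 3,314.
Proportional shares: Orozco 475,510.08; Becker 17,869.76; Quinlan 228,820.16.
At nearest $50: Orozco $475,500; Becker $17,850; Quinlan $228,800. Sum = $722,150.
Difference $722,200 − $722,150 = +$50 applied to largest billable hours (Orozco): Orozco becomes $475,550.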